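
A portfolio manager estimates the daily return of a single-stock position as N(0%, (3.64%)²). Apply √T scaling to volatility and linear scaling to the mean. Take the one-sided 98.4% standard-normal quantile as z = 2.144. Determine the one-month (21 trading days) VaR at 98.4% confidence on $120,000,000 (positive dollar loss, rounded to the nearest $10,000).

σ_{21d} = 3.64% × √21 = 16.681%.
VaR = 2.144 × 16.681% = 35.764%.
On $120,000,000: 0.35764 × $120,000,000 = $42,916,800.

$42,920,000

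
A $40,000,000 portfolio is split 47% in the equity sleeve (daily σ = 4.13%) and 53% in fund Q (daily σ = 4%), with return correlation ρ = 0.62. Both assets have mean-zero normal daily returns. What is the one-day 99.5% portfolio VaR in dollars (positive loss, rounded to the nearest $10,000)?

σ_p² = 0.47²·4.13² + 0.53²·4² + 2·0.62·0.47·0.53·4.13·4 = 13.3650 (%²).
σ_p = √13.3650 = 3.656%.
At 99.5%, z = 2.576.
VaR = 2.576 × 3.656% = 9.418%; on $40,000,000 that is $3,767,200.

$3,770,000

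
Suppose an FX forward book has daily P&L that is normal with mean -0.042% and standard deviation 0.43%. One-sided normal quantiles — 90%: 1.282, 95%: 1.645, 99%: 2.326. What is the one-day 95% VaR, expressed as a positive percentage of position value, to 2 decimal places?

VaR = −μ + z·σ = −(-0.042%) + 1.645 × 0.43% = 0.749%.

0.75%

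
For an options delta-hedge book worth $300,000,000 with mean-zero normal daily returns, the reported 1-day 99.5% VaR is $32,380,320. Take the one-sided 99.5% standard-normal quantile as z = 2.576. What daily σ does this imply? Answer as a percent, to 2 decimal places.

VaR as a fraction: $32,380,320 / $300,000,000 = 10.793%.
σ = VaR / z = 10.793% / 2.576 = 4.190%.

4.19%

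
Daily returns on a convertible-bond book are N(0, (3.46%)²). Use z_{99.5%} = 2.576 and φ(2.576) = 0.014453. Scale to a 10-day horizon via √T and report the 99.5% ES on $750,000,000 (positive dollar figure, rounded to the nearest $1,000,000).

σ_{10d} = 3.46% × √10 = 10.941%.
ES multiplier = φ(z)/(1−α) = 0.014453/0.005 = 2.891.
ES = 10.941% × 2.891 = 31.630%; on $750,000,000: $237,225,000.

$237,000,000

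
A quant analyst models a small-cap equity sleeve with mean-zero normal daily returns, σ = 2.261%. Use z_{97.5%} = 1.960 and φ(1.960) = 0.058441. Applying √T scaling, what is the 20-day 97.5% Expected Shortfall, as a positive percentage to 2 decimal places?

σ_{20d} = 2.261% × √20 = 10.111%.
ES multiplier = φ(z)/(1−α) = 0.058441/0.025 = 2.338.
ES = 10.111% × 2.338 = 23.640%.

23.64%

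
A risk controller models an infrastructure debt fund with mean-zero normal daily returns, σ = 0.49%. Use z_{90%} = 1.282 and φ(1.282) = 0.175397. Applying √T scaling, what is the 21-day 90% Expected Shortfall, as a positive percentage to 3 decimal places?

3.938%

σ_{21d} = 0.49% × √21 = 2.245%.
ES multiplier = φ(z)/(1−α) = 0.175397/0.1 = 1.754.
ES = 2.245% × 1.754 = 3.938%.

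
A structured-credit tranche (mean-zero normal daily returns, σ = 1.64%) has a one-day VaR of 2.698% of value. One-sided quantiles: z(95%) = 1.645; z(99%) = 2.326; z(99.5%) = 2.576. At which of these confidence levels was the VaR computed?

95%

Implied z = VaR/σ = 2.698 / 1.64 = 1.645.
This matches z(95%) = 1.645.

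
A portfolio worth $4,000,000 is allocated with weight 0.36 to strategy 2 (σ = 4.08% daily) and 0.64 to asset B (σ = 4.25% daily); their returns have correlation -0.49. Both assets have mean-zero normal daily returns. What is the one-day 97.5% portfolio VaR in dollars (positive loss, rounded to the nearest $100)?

σ_p² = 0.36²·4.08² + 0.64²·4.25² + 2·-0.49·0.36·0.64·4.08·4.25 = 5.6405 (%²).
σ_p = √5.6405 = 2.375%.
At 97.5%, z = 1.960.
VaR = 1.960 × 2.375% = 4.655%; on $4,000,000 that is $186,200.

$186,200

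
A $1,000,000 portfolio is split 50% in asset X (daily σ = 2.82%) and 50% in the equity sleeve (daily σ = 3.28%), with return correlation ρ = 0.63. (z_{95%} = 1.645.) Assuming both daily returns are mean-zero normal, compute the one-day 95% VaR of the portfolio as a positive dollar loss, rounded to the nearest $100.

σ_p² = 0.5²·2.82² + 0.5²·3.28² + 2·0.63·0.5·0.5·2.82·3.28 = 7.5913 (%²).
σ_p = √7.5913 = 2.755%.
VaR = 1.645 × 2.755% = 4.532%; on $1,000,000 that is $45,320.

$45,300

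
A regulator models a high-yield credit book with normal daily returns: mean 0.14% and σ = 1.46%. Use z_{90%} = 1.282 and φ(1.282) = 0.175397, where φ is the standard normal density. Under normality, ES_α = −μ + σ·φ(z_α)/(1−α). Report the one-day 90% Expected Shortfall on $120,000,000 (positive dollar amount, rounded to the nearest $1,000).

$2,905,000

Tail multiplier: φ(z)/(1−α) = 0.175397 / 0.1 = 1.754.
ES = −(0.14%) + 1.46% × 1.754 = 2.421%.
On $120,000,000: 0.02421 × $120,000,000 = $2,905,200.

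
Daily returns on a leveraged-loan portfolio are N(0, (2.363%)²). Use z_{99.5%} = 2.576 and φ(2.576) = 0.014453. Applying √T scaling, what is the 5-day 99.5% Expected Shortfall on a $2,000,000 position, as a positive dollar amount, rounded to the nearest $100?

σ_{5d} = 2.363% × √5 = 5.284%.
ES multiplier = φ(z)/(1−α) = 0.014453/0.005 = 2.891.
ES = 5.284% × 2.891 = 15.276%; on $2,000,000: $305,520.

$305,500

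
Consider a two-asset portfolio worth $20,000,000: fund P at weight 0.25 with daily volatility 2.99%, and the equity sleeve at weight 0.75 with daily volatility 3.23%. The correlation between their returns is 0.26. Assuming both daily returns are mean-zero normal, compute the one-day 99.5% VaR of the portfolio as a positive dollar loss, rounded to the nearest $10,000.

σ_p² = 0.25²·2.99² + 0.75²·3.23² + 2·0.26·0.25·0.75·2.99·3.23 = 7.3689 (%²).
σ_p = √7.3689 = 2.715%.
At 99.5%, z = 2.576.
VaR = 2.576 × 2.715% = 6.994%; on $20,000,000 that is $1,398,800.

$1,400,000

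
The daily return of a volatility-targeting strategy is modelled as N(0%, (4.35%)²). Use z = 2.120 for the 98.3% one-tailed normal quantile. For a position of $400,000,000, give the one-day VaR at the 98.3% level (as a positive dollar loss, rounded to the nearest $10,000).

VaR = z·σ = 2.120 × 4.35% = 9.222%.
On $400,000,000: 0.09222 × $400,000,000 = $36,888,000.

$36,890,000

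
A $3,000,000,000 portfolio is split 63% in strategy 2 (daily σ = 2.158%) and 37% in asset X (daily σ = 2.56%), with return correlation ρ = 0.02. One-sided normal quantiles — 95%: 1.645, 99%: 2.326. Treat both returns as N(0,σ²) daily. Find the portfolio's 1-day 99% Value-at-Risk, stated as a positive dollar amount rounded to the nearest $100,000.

$116,700,000

σ_p² = 0.63²·2.158² + 0.37²·2.56² + 2·0.02·0.63·0.37·2.158·2.56 = 2.7970 (%²).
σ_p = √2.7970 = 1.672%.
VaR = 2.326 × 1.672% = 3.889%; on $3,000,000,000 that is $116,670,000.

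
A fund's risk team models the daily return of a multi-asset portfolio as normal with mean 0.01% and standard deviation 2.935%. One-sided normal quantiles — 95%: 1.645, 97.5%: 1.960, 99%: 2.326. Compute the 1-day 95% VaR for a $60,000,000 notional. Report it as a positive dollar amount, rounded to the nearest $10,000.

$2,890,000

VaR = −μ + z·σ = −(0.01%) + 1.645 × 2.935% = 4.818%.
On $60,000,000: 0.04818 × $60,000,000 = $2,890,800.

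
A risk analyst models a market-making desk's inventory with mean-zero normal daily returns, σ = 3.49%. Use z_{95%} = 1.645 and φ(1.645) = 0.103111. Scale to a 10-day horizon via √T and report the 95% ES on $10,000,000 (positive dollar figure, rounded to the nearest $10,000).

$2,280,000

σ_{10d} = 3.49% × √10 = 11.036%.
ES multiplier = φ(z)/(1−α) = 0.103111/0.05 = 2.062.
ES = 11.036% × 2.062 = 22.756%; on $10,000,000: $2,275,600.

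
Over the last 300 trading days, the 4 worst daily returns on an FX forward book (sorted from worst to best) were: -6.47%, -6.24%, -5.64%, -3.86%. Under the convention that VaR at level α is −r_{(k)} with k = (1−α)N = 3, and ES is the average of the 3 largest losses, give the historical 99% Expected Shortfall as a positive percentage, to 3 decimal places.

6.117%

The 3 worst returns sum to -18.35%.
ES = −(-18.35%) / 3 = 6.1166…% ≈ 6.117%.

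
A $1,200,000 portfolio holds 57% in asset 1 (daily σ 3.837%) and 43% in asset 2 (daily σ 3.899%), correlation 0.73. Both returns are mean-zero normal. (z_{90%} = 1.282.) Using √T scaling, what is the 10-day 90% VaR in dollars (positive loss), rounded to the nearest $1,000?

σ_p = √(0.57²·3.837² + 0.43²·3.899² + 2·0.73·0.57·0.43·3.837·3.899) = 3.598%.
σ_{10d} = 3.598% × √10 = 11.378%.
VaR = 1.282 × 11.378% = 14.587%; on $1,200,000 that is $175,044.

$175,000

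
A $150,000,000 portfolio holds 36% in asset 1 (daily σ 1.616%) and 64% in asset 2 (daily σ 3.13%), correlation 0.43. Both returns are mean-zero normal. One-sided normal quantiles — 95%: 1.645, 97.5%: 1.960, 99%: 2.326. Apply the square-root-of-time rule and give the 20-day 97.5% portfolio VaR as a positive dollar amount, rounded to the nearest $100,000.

$30,400,000

σ_p = √(0.36²·1.616² + 0.64²·3.13² + 2·0.43·0.36·0.64·1.616·3.13) = 2.314%.
σ_{20d} = 2.314% × √20 = 10.349%.
VaR = 1.960 × 10.349% = 20.284%; on $150,000,000 that is $30,426,000.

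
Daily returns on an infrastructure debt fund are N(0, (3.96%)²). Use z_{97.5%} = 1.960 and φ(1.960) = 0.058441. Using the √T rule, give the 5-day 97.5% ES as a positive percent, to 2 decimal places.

σ_{5d} = 3.96% × √5 = 8.855%.
ES multiplier = φ(z)/(1−α) = 0.058441/0.025 = 2.338.
ES = 8.855% × 2.338 = 20.703%.

20.70%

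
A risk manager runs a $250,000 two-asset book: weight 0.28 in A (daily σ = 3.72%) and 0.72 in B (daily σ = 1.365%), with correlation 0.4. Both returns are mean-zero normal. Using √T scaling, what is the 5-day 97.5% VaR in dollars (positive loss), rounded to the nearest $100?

σ_p = √(0.28²·3.72² + 0.72²·1.365² + 2·0.4·0.28·0.72·3.72·1.365) = 1.694%.
σ_{5d} = 1.694% × √5 = 3.788%.
z(97.5%) = 1.960.
VaR = 1.960 × 3.788% = 7.424%; on $250,000 that is $18,560.

$18,600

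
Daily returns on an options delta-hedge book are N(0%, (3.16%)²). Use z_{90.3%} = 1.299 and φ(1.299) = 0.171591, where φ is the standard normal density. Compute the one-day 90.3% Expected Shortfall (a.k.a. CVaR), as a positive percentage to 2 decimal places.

5.59%

Tail multiplier: φ(z)/(1−α) = 0.171591 / 0.097 = 1.769.
ES = 3.16% × 1.769 = 5.590%.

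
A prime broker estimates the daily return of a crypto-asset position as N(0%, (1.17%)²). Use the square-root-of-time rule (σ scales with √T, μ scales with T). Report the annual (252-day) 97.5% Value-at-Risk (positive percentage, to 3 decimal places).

At 97.5%, z = 1.960.
σ_{252d} = 1.17% × √252 = 18.573%.
VaR = 1.960 × 18.573% = 36.403%.

36.403%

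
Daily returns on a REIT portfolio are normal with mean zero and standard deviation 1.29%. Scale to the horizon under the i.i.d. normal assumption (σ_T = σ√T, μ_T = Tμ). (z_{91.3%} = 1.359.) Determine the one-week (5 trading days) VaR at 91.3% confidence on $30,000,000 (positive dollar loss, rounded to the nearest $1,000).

$1,176,000

σ_{5d} = 1.29% × √5 = 2.885%.
VaR = 1.359 × 2.885% = 3.921%.
On $30,000,000: 0.03921 × $30,000,000 = $1,176,300.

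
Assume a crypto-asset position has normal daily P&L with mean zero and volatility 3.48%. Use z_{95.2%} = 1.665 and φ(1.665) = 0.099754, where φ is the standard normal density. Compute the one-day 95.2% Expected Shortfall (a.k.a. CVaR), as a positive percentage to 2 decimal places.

Tail multiplier: φ(z)/(1−α) = 0.099754 / 0.048 = 2.078.
ES = 3.48% × 2.078 = 7.231%.

7.23%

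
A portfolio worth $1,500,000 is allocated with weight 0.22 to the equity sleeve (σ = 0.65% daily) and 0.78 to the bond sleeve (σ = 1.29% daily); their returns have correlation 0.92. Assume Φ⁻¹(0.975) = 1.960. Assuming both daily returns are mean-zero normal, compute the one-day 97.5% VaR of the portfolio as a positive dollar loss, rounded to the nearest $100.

σ_p² = 0.22²·0.65² + 0.78²·1.29² + 2·0.92·0.22·0.78·0.65·1.29 = 1.2976 (%²).
σ_p = √1.2976 = 1.139%.
VaR = 1.960 × 1.139% = 2.232%; on $1,500,000 that is $33,480.

$33,500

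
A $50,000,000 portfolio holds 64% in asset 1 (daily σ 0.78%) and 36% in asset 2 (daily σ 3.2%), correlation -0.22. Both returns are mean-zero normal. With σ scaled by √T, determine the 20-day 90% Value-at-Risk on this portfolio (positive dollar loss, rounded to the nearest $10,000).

$3,300,000

σ_p = √(0.64²·0.78² + 0.36²·3.2² + 2·-0.22·0.64·0.36·0.78·3.2) = 1.150%.
σ_{20d} = 1.150% × √20 = 5.143%.
z(90%) = 1.282.
VaR = 1.282 × 5.143% = 6.593%; on $50,000,000 that is $3,296,500.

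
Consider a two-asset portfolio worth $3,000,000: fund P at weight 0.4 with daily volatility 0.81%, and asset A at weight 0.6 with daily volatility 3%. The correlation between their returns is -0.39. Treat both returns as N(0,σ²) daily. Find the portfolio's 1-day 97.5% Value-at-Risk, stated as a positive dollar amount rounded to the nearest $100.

$100,000

σ_p² = 0.4²·0.81² + 0.6²·3² + 2·-0.39·0.4·0.6·0.81·3 = 2.8901 (%²).
σ_p = √2.8901 = 1.700%.
At 97.5%, z = 1.960.
VaR = 1.960 × 1.700% = 3.332%; on $3,000,000 that is $99,960.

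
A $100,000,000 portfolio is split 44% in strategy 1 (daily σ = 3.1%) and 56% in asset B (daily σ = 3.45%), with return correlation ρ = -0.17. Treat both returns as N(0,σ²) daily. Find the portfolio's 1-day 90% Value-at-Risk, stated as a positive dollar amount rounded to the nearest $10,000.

σ_p² = 0.44²·3.1² + 0.56²·3.45² + 2·-0.17·0.44·0.56·3.1·3.45 = 4.6971 (%²).
σ_p = √4.6971 = 2.167%.
At 90%, z = 1.282.
VaR = 1.282 × 2.167% = 2.778%; on $100,000,000 that is $2,778,000.

$2,780,000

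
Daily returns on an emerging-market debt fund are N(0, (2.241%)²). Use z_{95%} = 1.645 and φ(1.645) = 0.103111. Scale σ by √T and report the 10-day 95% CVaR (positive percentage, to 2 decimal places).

14.61%

σ_{10d} = 2.241% × √10 = 7.087%.
ES multiplier = φ(z)/(1−α) = 0.103111/0.05 = 2.062.
ES = 7.087% × 2.062 = 14.613%.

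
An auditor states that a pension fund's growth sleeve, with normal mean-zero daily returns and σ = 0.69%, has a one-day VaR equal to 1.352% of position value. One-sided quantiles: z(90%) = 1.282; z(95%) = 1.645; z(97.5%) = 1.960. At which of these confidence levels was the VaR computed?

Implied z = VaR/σ = 1.352 / 0.69 = 1.959.
This matches z(97.5%) = 1.960.

97.5%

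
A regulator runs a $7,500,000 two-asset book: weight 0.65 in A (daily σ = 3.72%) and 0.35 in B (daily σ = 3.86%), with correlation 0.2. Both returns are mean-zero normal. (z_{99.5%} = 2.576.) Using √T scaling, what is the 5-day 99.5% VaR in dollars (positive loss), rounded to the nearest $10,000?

σ_p = √(0.65²·3.72² + 0.35²·3.86² + 2·0.2·0.65·0.35·3.72·3.86) = 2.996%.
σ_{5d} = 2.996% × √5 = 6.699%.
VaR = 2.576 × 6.699% = 17.257%; on $7,500,000 that is $1,294,275.

$1,290,000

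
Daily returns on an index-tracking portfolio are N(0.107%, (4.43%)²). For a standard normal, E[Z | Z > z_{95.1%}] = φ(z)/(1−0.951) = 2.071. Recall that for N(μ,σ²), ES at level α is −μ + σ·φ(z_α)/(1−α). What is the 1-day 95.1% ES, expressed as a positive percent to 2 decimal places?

ES = −(0.107%) + 4.43% × 2.071 = 9.068%.

9.07%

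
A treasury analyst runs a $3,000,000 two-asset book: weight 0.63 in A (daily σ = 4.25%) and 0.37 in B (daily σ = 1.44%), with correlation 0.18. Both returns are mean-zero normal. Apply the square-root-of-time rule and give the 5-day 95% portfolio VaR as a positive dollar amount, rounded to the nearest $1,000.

$311,000

σ_p = √(0.63²·4.25² + 0.37²·1.44² + 2·0.18·0.63·0.37·4.25·1.44) = 2.822%.
σ_{5d} = 2.822% × √5 = 6.310%.
z(95%) = 1.645.
VaR = 1.645 × 6.310% = 10.380%; on $3,000,000 that is $311,400.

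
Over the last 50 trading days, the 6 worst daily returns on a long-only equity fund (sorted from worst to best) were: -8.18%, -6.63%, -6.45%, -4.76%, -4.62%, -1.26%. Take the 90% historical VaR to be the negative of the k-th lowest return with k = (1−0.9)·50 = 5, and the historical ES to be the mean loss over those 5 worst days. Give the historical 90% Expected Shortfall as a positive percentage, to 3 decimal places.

6.128%

The 5 worst returns sum to -30.64%.
ES = −(-30.64%) / 5 = 6.128%.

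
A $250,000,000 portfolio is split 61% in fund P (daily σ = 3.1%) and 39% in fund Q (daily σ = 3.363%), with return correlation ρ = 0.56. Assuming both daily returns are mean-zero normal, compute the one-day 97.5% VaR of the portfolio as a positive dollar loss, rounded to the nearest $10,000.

$13,920,000

σ_p² = 0.61²·3.1² + 0.39²·3.363² + 2·0.56·0.61·0.39·3.1·3.363 = 8.0739 (%²).
σ_p = √8.0739 = 2.841%.
At 97.5%, z = 1.960.
VaR = 1.960 × 2.841% = 5.568%; on $250,000,000 that is $13,920,000.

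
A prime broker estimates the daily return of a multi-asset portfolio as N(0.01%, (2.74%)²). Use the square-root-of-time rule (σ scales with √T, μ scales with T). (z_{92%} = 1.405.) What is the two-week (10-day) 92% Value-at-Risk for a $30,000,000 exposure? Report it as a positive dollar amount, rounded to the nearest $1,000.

σ_{10d} = 2.74% × √10 = 8.665%; μ_{10d} = 10 × 0.01% = 0.100%.
VaR = −(0.100%) + 1.405 × 8.665% = 12.074%.
On $30,000,000: 0.12074 × $30,000,000 = $3,622,200.

$3,622,000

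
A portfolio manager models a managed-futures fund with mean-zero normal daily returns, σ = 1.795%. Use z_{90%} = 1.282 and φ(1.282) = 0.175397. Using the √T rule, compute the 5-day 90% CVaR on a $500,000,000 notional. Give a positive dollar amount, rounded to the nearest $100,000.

$35,200,000

σ_{5d} = 1.795% × √5 = 4.014%.
ES multiplier = φ(z)/(1−α) = 0.175397/0.1 = 1.754.
ES = 4.014% × 1.754 = 7.041%; on $500,000,000: $35,205,000.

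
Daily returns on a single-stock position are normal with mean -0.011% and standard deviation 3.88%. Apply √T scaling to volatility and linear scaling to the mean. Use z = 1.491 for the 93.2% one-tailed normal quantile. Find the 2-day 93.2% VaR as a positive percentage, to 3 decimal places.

σ_{2d} = 3.88% × √2 = 5.487%; μ_{2d} = 2 × -0.011% = -0.022%.
VaR = −(-0.022%) + 1.491 × 5.487% = 8.203%.

8.203%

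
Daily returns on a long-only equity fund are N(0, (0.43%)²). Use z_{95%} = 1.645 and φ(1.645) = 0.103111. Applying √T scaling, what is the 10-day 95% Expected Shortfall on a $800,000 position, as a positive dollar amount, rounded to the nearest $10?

σ_{10d} = 0.43% × √10 = 1.360%.
ES multiplier = φ(z)/(1−α) = 0.103111/0.05 = 2.062.
ES = 1.360% × 2.062 = 2.804%; on $800,000: $22,432.

$22,430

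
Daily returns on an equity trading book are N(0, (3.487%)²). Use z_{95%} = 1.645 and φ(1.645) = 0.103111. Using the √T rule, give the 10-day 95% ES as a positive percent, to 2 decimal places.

22.74%

σ_{10d} = 3.487% × √10 = 11.027%.
ES multiplier = φ(z)/(1−α) = 0.103111/0.05 = 2.062.
ES = 11.027% × 2.062 = 22.738%.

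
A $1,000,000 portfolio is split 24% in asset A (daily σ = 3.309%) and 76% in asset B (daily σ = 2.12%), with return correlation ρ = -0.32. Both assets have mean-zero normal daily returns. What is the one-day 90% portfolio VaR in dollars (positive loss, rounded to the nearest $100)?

$19,900

σ_p² = 0.24²·3.309² + 0.76²·2.12² + 2·-0.32·0.24·0.76·3.309·2.12 = 2.4077 (%²).
σ_p = √2.4077 = 1.552%.
At 90%, z = 1.282.
VaR = 1.282 × 1.552% = 1.990%; on $1,000,000 that is $19,900.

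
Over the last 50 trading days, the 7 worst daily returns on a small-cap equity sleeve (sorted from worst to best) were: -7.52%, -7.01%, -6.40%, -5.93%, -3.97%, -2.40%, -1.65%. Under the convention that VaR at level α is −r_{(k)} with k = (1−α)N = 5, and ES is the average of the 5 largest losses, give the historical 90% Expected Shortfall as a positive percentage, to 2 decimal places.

The 5 worst returns sum to -30.83%.
ES = −(-30.83%) / 5 = 6.166% ≈ 6.17%.

6.17%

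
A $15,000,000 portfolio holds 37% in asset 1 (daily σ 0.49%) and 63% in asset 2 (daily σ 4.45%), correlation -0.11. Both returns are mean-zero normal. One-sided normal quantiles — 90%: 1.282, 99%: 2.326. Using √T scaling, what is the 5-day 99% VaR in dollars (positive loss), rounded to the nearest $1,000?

σ_p = √(0.37²·0.49² + 0.63²·4.45² + 2·-0.11·0.37·0.63·0.49·4.45) = 2.789%.
σ_{5d} = 2.789% × √5 = 6.236%.
VaR = 2.326 × 6.236% = 14.505%; on $15,000,000 that is $2,175,750.

$2,176,000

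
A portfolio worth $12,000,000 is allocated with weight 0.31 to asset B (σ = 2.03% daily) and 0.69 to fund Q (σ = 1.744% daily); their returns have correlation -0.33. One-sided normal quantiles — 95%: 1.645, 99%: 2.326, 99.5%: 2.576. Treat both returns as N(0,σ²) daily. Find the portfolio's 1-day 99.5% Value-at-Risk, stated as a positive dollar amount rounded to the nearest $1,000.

σ_p² = 0.31²·2.03² + 0.69²·1.744² + 2·-0.33·0.31·0.69·2.03·1.744 = 1.3443 (%²).
σ_p = √1.3443 = 1.159%.
VaR = 2.576 × 1.159% = 2.986%; on $12,000,000 that is $358,320.

$358,000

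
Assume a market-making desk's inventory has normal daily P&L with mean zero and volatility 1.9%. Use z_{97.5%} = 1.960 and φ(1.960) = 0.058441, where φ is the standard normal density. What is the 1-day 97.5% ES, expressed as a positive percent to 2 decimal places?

4.44%

Tail multiplier: φ(z)/(1−α) = 0.058441 / 0.025 = 2.338.
ES = 1.9% × 2.338 = 4.442%.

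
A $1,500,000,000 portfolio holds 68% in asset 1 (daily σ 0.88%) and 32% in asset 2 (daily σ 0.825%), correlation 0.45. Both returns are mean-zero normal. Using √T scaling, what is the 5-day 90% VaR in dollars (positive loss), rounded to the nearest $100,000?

σ_p = √(0.68²·0.88² + 0.32²·0.825² + 2·0.45·0.68·0.32·0.88·0.825) = 0.755%.
σ_{5d} = 0.755% × √5 = 1.688%.
z(90%) = 1.282.
VaR = 1.282 × 1.688% = 2.164%; on $1,500,000,000 that is $32,460,000.

$32,500,000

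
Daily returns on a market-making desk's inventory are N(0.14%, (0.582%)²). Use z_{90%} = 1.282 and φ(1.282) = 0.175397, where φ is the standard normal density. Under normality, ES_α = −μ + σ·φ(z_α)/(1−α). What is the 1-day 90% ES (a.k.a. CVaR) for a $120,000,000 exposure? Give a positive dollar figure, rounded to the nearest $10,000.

$1,060,000

Tail multiplier: φ(z)/(1−α) = 0.175397 / 0.1 = 1.754.
ES = −(0.14%) + 0.582% × 1.754 = 0.881%.
On $120,000,000: 0.00881 × $120,000,000 = $1,057,200.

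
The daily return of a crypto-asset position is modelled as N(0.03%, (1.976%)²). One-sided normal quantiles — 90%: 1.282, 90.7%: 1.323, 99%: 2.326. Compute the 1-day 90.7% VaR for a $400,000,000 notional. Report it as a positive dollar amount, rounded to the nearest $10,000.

$10,340,000

VaR = −μ + z·σ = −(0.03%) + 1.323 × 1.976% = 2.584%.
On $400,000,000: 0.02584 × $400,000,000 = $10,336,000.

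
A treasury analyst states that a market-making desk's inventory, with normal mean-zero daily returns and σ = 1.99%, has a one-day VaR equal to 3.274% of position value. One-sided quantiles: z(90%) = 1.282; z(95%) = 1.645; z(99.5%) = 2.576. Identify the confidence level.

95%

Implied z = VaR/σ = 3.274 / 1.99 = 1.645.
This matches z(95%) = 1.645.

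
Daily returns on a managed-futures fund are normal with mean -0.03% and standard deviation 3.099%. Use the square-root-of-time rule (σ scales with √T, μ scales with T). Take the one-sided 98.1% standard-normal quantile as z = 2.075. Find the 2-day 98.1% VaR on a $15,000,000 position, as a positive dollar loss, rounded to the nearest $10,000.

σ_{2d} = 3.099% × √2 = 4.383%; μ_{2d} = 2 × -0.03% = -0.060%.
VaR = −(-0.060%) + 2.075 × 4.383% = 9.155%.
On $15,000,000: 0.09155 × $15,000,000 = $1,373,250.

$1,370,000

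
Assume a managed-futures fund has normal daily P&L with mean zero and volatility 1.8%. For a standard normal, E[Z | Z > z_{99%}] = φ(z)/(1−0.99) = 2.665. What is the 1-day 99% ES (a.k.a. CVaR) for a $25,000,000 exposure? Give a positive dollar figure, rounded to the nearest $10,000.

ES = 1.8% × 2.665 = 4.797%.
On $25,000,000: 0.04797 × $25,000,000 = $1,199,250.

$1,200,000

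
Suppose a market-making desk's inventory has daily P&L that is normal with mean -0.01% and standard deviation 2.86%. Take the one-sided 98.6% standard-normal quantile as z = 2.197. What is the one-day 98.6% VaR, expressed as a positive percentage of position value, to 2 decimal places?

VaR = −μ + z·σ = −(-0.01%) + 2.197 × 2.86% = 6.293%.

6.29%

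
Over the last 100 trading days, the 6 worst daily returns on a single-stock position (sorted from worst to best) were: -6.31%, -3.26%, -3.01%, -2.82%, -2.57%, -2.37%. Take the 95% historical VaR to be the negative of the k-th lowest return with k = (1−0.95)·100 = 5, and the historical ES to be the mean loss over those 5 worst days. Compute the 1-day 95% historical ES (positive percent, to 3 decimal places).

3.594%

The 5 worst returns sum to -17.97%.
ES = −(-17.97%) / 5 = 3.594%.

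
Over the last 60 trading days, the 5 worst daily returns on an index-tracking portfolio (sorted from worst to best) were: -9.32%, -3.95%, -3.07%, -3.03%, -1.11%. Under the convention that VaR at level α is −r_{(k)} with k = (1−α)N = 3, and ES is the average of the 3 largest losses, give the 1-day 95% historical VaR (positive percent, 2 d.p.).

3.07%

k = 3; the 3rd lowest return is -3.07%, so VaR = 3.07%.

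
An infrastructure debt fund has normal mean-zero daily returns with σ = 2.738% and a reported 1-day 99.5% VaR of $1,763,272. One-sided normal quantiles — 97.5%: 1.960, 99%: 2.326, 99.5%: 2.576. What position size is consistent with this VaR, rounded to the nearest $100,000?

$25,000,000

VaR as a fraction of value: z·σ = 2.576 × 2.738% = 7.05309%.
Position = $1,763,272 / 0.0705309 = $25,000,000.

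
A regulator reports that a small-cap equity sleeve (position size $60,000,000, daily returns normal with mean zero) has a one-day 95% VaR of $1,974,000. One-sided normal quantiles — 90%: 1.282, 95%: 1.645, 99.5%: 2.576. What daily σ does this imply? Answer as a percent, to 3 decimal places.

VaR as a fraction: $1,974,000 / $60,000,000 = 3.290%.
σ = VaR / z = 3.290% / 1.645 = 2.000%.

2.000%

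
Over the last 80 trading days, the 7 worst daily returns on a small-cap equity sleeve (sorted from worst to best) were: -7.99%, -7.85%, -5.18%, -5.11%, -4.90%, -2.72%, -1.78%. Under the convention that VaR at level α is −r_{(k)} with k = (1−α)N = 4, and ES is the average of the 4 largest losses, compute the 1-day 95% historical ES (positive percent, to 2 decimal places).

6.53%

The 4 worst returns sum to -26.13%.
ES = −(-26.13%) / 4 = 6.5325% ≈ 6.53%.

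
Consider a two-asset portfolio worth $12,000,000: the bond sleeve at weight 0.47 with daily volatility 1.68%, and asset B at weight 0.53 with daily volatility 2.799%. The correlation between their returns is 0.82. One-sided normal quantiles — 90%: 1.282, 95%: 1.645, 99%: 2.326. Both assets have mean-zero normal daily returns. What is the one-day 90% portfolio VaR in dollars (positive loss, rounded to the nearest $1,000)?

σ_p² = 0.47²·1.68² + 0.53²·2.799² + 2·0.82·0.47·0.53·1.68·2.799 = 4.7452 (%²).
σ_p = √4.7452 = 2.178%.
VaR = 1.282 × 2.178% = 2.792%; on $12,000,000 that is $335,040.

$335,000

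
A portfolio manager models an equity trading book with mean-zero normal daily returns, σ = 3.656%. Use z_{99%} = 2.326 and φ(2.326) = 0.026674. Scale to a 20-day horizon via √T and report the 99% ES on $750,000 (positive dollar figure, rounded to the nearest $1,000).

$327,000

σ_{20d} = 3.656% × √20 = 16.350%.
ES multiplier = φ(z)/(1−α) = 0.026674/0.01 = 2.667.
ES = 16.350% × 2.667 = 43.605%; on $750,000: $327,038.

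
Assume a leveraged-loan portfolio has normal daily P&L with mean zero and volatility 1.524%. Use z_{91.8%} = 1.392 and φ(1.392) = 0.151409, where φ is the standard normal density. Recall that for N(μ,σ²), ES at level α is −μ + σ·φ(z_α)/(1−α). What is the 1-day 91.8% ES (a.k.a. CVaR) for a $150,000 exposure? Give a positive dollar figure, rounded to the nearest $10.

Tail multiplier: φ(z)/(1−α) = 0.151409 / 0.082 = 1.846.
ES = 1.524% × 1.846 = 2.813%.
On $150,000: 0.02813 × $150,000 = $4,220.

$4,220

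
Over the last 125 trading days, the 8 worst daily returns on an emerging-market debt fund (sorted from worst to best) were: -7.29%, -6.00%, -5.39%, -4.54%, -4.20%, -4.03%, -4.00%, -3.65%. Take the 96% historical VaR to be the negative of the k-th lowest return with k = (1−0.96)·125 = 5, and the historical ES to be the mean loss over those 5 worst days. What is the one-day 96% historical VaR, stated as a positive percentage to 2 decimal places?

k = 5; the 5th lowest return is -4.20%, so VaR = 4.20%.

4.20%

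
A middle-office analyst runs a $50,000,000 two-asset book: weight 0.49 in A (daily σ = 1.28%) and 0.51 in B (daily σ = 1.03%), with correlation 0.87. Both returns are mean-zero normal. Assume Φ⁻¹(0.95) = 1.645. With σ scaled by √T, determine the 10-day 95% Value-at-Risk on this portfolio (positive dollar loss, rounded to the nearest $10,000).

σ_p = √(0.49²·1.28² + 0.51²·1.03² + 2·0.87·0.49·0.51·1.28·1.03) = 1.115%.
σ_{10d} = 1.115% × √10 = 3.526%.
VaR = 1.645 × 3.526% = 5.800%; on $50,000,000 that is $2,900,000.

$2,900,000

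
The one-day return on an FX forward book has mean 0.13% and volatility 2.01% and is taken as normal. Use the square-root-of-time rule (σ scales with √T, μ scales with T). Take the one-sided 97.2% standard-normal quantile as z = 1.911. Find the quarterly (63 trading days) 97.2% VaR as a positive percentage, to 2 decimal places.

σ_{63d} = 2.01% × √63 = 15.954%; μ_{63d} = 63 × 0.13% = 8.190%.
VaR = −(8.190%) + 1.911 × 15.954% = 22.298%.

22.30%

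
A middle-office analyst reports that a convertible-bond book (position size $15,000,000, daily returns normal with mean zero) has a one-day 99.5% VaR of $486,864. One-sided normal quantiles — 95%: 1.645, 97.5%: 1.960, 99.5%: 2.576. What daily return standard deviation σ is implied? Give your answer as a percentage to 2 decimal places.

1.26%

VaR as a fraction: $486,864 / $15,000,000 = 3.246%.
σ = VaR / z = 3.246% / 2.576 = 1.260%.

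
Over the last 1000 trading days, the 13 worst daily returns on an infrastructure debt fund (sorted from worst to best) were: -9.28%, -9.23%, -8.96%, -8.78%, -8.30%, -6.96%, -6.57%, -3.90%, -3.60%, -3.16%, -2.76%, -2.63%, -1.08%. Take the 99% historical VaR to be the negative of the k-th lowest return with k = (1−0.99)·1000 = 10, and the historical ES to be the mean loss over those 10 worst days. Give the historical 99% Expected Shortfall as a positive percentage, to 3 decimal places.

The 10 worst returns sum to -68.74%.
ES = −(-68.74%) / 10 = 6.874%.

6.874%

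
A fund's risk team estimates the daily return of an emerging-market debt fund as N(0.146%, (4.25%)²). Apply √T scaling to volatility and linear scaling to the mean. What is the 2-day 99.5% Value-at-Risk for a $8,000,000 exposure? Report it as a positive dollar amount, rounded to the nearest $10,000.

At 99.5%, z = 2.576.
σ_{2d} = 4.25% × √2 = 6.010%; μ_{2d} = 2 × 0.146% = 0.292%.
VaR = −(0.292%) + 2.576 × 6.010% = 15.190%.
On $8,000,000: 0.15190 × $8,000,000 = $1,215,200.

$1,220,000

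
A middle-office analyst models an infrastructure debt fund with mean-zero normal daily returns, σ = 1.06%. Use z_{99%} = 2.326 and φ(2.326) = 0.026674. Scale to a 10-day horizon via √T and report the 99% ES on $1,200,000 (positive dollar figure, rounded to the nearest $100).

σ_{10d} = 1.06% × √10 = 3.352%.
ES multiplier = φ(z)/(1−α) = 0.026674/0.01 = 2.667.
ES = 3.352% × 2.667 = 8.940%; on $1,200,000: $107,280.

$107,300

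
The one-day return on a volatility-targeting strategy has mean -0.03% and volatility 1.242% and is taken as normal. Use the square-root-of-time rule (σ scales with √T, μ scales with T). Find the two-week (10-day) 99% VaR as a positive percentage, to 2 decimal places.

9.44%

At 99%, z = 2.326.
σ_{10d} = 1.242% × √10 = 3.928%; μ_{10d} = 10 × -0.03% = -0.300%.
VaR = −(-0.300%) + 2.326 × 3.928% = 9.437%.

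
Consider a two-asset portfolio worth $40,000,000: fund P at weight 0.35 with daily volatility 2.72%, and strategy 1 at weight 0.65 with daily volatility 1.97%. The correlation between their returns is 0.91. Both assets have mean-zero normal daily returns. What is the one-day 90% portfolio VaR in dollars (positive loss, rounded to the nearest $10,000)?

$1,120,000

σ_p² = 0.35²·2.72² + 0.65²·1.97² + 2·0.91·0.35·0.65·2.72·1.97 = 4.7646 (%²).
σ_p = √4.7646 = 2.183%.
At 90%, z = 1.282.
VaR = 1.282 × 2.183% = 2.799%; on $40,000,000 that is $1,119,600.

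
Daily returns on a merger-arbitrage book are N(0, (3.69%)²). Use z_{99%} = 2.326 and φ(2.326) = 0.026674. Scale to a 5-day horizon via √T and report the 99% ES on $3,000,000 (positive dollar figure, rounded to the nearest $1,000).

σ_{5d} = 3.69% × √5 = 8.251%.
ES multiplier = φ(z)/(1−α) = 0.026674/0.01 = 2.667.
ES = 8.251% × 2.667 = 22.005%; on $3,000,000: $660,150.

$660,000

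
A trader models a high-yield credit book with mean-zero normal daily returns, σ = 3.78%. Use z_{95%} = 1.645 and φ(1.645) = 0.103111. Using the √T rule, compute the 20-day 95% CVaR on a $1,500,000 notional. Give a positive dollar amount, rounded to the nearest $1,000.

σ_{20d} = 3.78% × √20 = 16.905%.
ES multiplier = φ(z)/(1−α) = 0.103111/0.05 = 2.062.
ES = 16.905% × 2.062 = 34.858%; on $1,500,000: $522,870.

$523,000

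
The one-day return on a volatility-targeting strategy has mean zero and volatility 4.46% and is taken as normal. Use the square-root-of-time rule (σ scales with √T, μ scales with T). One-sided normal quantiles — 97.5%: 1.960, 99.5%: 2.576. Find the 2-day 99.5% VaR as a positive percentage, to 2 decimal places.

16.25%

σ_{2d} = 4.46% × √2 = 6.307%.
VaR = 2.576 × 6.307% = 16.247%.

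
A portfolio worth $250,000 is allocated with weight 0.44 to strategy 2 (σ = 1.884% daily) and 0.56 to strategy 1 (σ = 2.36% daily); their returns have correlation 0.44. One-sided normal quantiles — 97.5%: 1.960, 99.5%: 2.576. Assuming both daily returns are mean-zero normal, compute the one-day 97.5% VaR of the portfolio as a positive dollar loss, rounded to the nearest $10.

$9,030

σ_p² = 0.44²·1.884² + 0.56²·2.36² + 2·0.44·0.44·0.56·1.884·2.36 = 3.3979 (%²).
σ_p = √3.3979 = 1.843%.
VaR = 1.960 × 1.843% = 3.612%; on $250,000 that is $9,030.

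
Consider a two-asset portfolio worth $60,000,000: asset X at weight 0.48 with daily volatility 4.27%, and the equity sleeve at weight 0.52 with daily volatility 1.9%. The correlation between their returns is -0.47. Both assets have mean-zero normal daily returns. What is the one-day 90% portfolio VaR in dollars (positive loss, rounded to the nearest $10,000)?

σ_p² = 0.48²·4.27² + 0.52²·1.9² + 2·-0.47·0.48·0.52·4.27·1.9 = 3.2735 (%²).
σ_p = √3.2735 = 1.809%.
At 90%, z = 1.282.
VaR = 1.282 × 1.809% = 2.319%; on $60,000,000 that is $1,391,400.

$1,390,000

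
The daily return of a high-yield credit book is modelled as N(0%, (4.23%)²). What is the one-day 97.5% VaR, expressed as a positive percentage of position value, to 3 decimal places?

At 97.5% one-sided, z = 1.960.
VaR = z·σ = 1.960 × 4.23% = 8.291%.

8.291%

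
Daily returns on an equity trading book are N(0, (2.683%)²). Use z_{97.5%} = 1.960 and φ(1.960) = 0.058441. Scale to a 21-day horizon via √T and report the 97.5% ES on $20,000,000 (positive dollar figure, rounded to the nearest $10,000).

σ_{21d} = 2.683% × √21 = 12.295%.
ES multiplier = φ(z)/(1−α) = 0.058441/0.025 = 2.338.
ES = 12.295% × 2.338 = 28.746%; on $20,000,000: $5,749,200.

$5,750,000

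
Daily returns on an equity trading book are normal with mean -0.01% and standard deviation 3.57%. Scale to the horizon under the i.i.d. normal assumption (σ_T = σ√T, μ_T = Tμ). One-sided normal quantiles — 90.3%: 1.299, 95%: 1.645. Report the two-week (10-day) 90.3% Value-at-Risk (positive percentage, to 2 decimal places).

σ_{10d} = 3.57% × √10 = 11.289%; μ_{10d} = 10 × -0.01% = -0.100%.
VaR = −(-0.100%) + 1.299 × 11.289% = 14.764%.

14.76%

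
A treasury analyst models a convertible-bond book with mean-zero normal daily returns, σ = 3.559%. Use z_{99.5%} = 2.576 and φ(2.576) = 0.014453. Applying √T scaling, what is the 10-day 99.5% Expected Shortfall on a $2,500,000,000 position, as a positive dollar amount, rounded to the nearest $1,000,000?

$813,000,000

σ_{10d} = 3.559% × √10 = 11.255%.
ES multiplier = φ(z)/(1−α) = 0.014453/0.005 = 2.891.
ES = 11.255% × 2.891 = 32.538%; on $2,500,000,000: $813,450,000.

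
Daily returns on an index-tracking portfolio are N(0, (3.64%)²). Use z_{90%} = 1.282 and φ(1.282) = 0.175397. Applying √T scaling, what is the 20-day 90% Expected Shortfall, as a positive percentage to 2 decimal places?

28.55%

σ_{20d} = 3.64% × √20 = 16.279%.
ES multiplier = φ(z)/(1−α) = 0.175397/0.1 = 1.754.
ES = 16.279% × 1.754 = 28.553%.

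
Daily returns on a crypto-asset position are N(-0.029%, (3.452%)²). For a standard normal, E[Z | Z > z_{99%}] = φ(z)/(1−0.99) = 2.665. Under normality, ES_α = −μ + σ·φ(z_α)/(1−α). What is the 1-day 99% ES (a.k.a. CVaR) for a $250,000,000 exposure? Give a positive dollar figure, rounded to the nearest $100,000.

ES = −(-0.029%) + 3.452% × 2.665 = 9.229%.
On $250,000,000: 0.09229 × $250,000,000 = $23,072,500.

$23,100,000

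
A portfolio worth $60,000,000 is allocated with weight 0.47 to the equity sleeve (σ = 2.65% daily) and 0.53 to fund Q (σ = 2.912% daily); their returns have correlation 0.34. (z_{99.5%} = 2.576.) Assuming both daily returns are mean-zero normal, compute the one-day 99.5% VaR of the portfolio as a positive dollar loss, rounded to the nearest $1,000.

σ_p² = 0.47²·2.65² + 0.53²·2.912² + 2·0.34·0.47·0.53·2.65·2.912 = 5.2404 (%²).
σ_p = √5.2404 = 2.289%.
VaR = 2.576 × 2.289% = 5.896%; on $60,000,000 that is $3,537,600.

$3,538,000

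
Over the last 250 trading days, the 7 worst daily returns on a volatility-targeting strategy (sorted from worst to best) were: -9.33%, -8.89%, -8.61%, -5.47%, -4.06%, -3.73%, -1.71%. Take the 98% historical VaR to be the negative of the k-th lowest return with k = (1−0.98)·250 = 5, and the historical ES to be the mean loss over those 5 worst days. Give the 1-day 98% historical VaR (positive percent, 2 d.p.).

4.06%

k = 5; the 5th lowest return is -4.06%, so VaR = 4.06%.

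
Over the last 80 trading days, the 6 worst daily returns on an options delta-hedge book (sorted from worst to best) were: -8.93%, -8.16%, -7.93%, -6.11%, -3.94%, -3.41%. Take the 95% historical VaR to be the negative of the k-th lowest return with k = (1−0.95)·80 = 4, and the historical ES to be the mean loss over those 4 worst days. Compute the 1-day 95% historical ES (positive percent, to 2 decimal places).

7.78%

The 4 worst returns sum to -31.13%.
ES = −(-31.13%) / 4 = 7.7825% ≈ 7.78%.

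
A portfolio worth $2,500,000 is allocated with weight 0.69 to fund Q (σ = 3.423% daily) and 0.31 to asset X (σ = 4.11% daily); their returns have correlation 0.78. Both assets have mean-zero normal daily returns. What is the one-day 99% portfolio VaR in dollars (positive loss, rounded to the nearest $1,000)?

$201,000

σ_p² = 0.69²·3.423² + 0.31²·4.11² + 2·0.78·0.69·0.31·3.423·4.11 = 11.8962 (%²).
σ_p = √11.8962 = 3.449%.
At 99%, z = 2.326.
VaR = 2.326 × 3.449% = 8.022%; on $2,500,000 that is $200,550.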